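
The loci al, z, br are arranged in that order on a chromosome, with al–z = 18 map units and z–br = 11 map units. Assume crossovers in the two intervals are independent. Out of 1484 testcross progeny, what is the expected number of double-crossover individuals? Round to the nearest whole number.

Map distances give recombination frequencies of 0.180 and 0.110 for the two intervals.
With no interference, expected double-crossover frequency = 0.180 × 0.110 = 0.01980.
Expected number = 0.01980 × 1484 = 29.38 ≈ 29.

29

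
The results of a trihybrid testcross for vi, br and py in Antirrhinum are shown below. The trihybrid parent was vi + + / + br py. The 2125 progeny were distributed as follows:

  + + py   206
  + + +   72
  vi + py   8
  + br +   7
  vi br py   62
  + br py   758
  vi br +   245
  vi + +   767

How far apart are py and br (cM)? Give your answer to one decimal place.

The two rarest classes, vi + py and + br +, are the double crossovers. Comparing them with the parentals, only the py allele has switched, so py is the middle locus and the order is vi – py – br.
Crossovers in the py–br interval produce the single-crossover classes vi br + and + + py (245 + 206 = 451) plus the double crossovers (15).
RF(py–br) = (451 + 15) / 2125 = 466/2125 = 0.2193 → 21.9 cM.

21.9 cM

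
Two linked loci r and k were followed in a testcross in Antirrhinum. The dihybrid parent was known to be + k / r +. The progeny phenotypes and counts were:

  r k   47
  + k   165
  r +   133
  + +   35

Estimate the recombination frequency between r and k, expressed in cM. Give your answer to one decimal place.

The recombinant classes are + + and r k: 35 + 47 = 82.
Recombination frequency = 82/380 = 0.2158 ≈ 21.6%, i.e. 21.6 cM.

21.6 cM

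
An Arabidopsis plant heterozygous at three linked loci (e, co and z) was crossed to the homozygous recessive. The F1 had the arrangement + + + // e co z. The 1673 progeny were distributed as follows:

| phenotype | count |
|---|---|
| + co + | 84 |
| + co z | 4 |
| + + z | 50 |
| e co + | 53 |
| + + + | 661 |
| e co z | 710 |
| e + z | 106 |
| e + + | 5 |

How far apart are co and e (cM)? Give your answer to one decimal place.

11.9 cM

The two rarest classes, e + + and + co z, are the double crossovers. Comparing them with the parentals, only the e allele has switched, so e is the middle locus and the order is co – e – z.
Crossovers in the co–e interval produce the single-crossover classes + co + and e + z (84 + 106 = 190) plus the double crossovers (9).
RF(co–e) = (190 + 9) / 1673 = 199/1673 = 0.1189 → 11.9 cM.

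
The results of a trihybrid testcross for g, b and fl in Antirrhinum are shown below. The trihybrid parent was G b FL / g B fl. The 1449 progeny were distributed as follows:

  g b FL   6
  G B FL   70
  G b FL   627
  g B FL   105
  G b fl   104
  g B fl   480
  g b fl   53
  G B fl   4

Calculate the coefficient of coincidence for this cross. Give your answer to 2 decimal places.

0.50

The two rarest classes, g b FL and G B fl, are the double crossovers. Comparing them with the parentals, only the g allele has switched, so g is the middle locus and the order is b – g – fl.
b–g: (123 + 10)/1449 = 0.0918; g–fl: (209 + 10)/1449 = 0.1511.
Expected DCO frequency = 0.0918 × 0.1511 ≈ 0.01387; observed = 10/1449 ≈ 0.00690.
Coefficient of coincidence = 0.00690/0.01387 ≈ 0.50.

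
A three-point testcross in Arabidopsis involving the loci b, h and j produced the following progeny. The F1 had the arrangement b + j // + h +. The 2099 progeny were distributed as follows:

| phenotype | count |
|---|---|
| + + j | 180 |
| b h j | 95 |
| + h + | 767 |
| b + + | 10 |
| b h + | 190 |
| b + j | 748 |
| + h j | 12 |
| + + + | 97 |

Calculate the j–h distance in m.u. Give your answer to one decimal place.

10.2 m.u.

The two rarest classes, b + + and + h j, are the double crossovers. Comparing them with the parentals, only the j allele has switched, so j is the middle locus and the order is b – j – h.
Crossovers in the j–h interval produce the single-crossover classes b h j and + + + (95 + 97 = 192) plus the double crossovers (22).
RF(j–h) = (192 + 22) / 2099 = 214/2099 = 0.1020 → 10.2 m.u.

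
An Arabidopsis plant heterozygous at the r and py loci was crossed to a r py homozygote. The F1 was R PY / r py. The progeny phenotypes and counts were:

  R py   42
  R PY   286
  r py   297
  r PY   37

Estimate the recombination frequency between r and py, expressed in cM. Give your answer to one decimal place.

The recombinant classes are R py and r PY: 42 + 37 = 79.
Recombination frequency = 79/662 = 0.1193 ≈ 11.9%, i.e. 11.9 cM.

11.9 cM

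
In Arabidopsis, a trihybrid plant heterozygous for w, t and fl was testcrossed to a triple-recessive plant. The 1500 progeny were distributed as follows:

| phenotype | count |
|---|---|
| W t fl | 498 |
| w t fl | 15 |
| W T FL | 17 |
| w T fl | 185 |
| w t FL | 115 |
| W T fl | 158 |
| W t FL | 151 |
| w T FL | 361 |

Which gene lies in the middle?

The two most frequent reciprocal classes, w T FL and W t fl, are the parental types, so the F1 was w T FL / W t fl.
The two rarest classes, W T FL and w t fl, are the double crossovers. Comparing them with the parentals, only the w allele has switched, so w is the middle locus and the order is fl – w – t.

w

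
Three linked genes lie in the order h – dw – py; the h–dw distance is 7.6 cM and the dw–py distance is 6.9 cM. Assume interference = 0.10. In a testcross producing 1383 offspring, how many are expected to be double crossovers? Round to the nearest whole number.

Map distances give recombination frequencies of 0.076 and 0.069 for the two intervals.
With interference 0.10 (so coincidence = 0.90), expected double-crossover frequency = 0.076 × 0.069 × 0.90 = 0.00472.
Expected number = 0.00472 × 1383 = 6.53 ≈ 7.

7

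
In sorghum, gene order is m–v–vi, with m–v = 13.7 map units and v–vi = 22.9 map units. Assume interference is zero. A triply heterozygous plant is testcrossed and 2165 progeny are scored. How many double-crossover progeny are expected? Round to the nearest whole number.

68

Map distances give recombination frequencies of 0.137 and 0.229 for the two intervals.
With no interference, expected double-crossover frequency = 0.137 × 0.229 = 0.03137.
Expected number = 0.03137 × 2165 = 67.92 ≈ 68.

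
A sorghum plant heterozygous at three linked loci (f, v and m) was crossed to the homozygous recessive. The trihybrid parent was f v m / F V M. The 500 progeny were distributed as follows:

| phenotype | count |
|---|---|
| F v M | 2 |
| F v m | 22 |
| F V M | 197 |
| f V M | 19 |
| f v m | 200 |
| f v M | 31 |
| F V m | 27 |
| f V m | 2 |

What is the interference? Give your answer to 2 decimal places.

0.28

The two rarest classes, f V m and F v M, are the double crossovers. Comparing them with the parentals, only the v allele has switched, so v is the middle locus and the order is f – v – m.
f–v: (41 + 4)/500 = 0.0900; v–m: (58 + 4)/500 = 0.1240.
Expected DCO frequency = 0.0900 × 0.1240 ≈ 0.01116; observed = 4/500 ≈ 0.00800.
Coefficient of coincidence = 0.00800/0.01116 ≈ 0.72; interference = 1 − 0.72 = 0.28.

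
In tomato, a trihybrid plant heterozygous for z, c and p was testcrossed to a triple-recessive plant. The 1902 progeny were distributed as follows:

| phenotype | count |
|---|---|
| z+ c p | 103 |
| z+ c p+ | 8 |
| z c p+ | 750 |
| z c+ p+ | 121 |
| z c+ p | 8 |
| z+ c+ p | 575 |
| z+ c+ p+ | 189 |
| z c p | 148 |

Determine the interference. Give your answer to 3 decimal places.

The two most frequent reciprocal classes, z c p+ and z+ c+ p, are the parental types, so the F1 was z c p+ / z+ c+ p.
The two rarest classes, z+ c p+ and z c+ p, are the double crossovers. Comparing them with the parentals, only the z allele has switched, so z is the middle locus and the order is p – z – c.
p–z: (337 + 16)/1902 = 0.1856; z–c: (224 + 16)/1902 = 0.1262.
Expected DCO frequency = 0.1856 × 0.1262 ≈ 0.02342; observed = 16/1902 ≈ 0.00841.
Coefficient of coincidence = 0.00841/0.02342 ≈ 0.359; interference = 1 − 0.359 = 0.641.

0.641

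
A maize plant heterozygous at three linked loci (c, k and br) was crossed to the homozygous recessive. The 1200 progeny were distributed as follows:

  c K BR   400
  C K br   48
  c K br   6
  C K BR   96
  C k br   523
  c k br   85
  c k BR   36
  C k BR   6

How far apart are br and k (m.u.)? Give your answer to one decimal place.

The two most frequent reciprocal classes, c K BR and C k br, are the parental types, so the F1 was c K BR / C k br.
The two rarest classes, c K br and C k BR, are the double crossovers. Comparing them with the parentals, only the br allele has switched, so br is the middle locus and the order is c – br – k.
Crossovers in the br–k interval produce the single-crossover classes c k BR and C K br (36 + 48 = 84) plus the double crossovers (12).
RF(br–k) = (84 + 12) / 1200 = 96/1200 = 0.0800 → 8.0 m.u.

8.0 m.u.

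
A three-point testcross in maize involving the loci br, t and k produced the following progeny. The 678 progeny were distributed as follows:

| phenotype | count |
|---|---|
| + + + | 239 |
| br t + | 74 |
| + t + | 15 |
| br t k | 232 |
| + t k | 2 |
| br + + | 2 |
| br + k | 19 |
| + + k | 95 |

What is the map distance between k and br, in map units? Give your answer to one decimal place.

25.5 map units

The two most frequent reciprocal classes, + + + and br t k, are the parental types, so the F1 was + + + / br t k.
The two rarest classes, br + + and + t k, are the double crossovers. Comparing them with the parentals, only the br allele has switched, so br is the middle locus and the order is k – br – t.
Crossovers in the k–br interval produce the single-crossover classes + + k and br t + (95 + 74 = 169) plus the double crossovers (4).
RF(k–br) = (169 + 4) / 678 = 173/678 = 0.2552 → 25.5 map units.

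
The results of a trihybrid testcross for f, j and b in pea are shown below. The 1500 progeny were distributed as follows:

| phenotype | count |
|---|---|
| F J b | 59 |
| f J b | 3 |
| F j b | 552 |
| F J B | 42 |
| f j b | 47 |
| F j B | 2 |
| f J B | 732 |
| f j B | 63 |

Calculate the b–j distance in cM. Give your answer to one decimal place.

8.5 cM

The two most frequent reciprocal classes, f J B and F j b, are the parental types, so the F1 was f J B / F j b.
The two rarest classes, f J b and F j B, are the double crossovers. Comparing them with the parentals, only the b allele has switched, so b is the middle locus and the order is j – b – f.
Crossovers in the j–b interval produce the single-crossover classes f j B and F J b (63 + 59 = 122) plus the double crossovers (5).
RF(j–b) = (122 + 5) / 1500 = 127/1500 = 0.0847 → 8.5 cM.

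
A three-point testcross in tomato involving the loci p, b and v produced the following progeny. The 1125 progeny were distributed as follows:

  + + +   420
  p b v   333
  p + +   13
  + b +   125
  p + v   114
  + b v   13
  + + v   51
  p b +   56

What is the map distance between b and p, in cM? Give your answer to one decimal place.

23.6 cM

The two most frequent reciprocal classes, + + + and p b v, are the parental types, so the F1 was + + + / p b v.
The two rarest classes, p + + and + b v, are the double crossovers. Comparing them with the parentals, only the p allele has switched, so p is the middle locus and the order is b – p – v.
Crossovers in the b–p interval produce the single-crossover classes + b + and p + v (125 + 114 = 239) plus the double crossovers (26).
RF(b–p) = (239 + 26) / 1125 = 265/1125 = 0.2356 → 23.6 cM.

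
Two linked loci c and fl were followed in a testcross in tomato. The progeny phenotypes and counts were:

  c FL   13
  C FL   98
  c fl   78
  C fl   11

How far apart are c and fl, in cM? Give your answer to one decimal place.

12.0 cM

The two most frequent classes, C FL (98) and c fl (78), are the parental types, so the F1 was C FL / c fl.
The recombinant classes are C fl and c FL: 11 + 13 = 24.
Recombination frequency = 24/200 = 0.1200 ≈ 12.0%, i.e. 12.0 cM.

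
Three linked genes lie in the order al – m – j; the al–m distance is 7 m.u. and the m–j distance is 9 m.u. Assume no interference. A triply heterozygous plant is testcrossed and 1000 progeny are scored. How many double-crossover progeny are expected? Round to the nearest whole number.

Map distances give recombination frequencies of 0.070 and 0.090 for the two intervals.
With no interference, expected double-crossover frequency = 0.070 × 0.090 = 0.00630.
Expected number = 0.00630 × 1000 = 6.30 ≈ 6.

6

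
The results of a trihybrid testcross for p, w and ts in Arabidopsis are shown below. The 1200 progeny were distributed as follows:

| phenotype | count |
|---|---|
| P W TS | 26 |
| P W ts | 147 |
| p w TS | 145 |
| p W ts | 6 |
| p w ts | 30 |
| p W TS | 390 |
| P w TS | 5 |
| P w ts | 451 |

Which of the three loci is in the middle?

The two most frequent reciprocal classes, p W TS and P w ts, are the parental types, so the F1 was p W TS / P w ts.
The two rarest classes, p W ts and P w TS, are the double crossovers. Comparing them with the parentals, only the ts allele has switched, so ts is the middle locus and the order is p – ts – w.

ts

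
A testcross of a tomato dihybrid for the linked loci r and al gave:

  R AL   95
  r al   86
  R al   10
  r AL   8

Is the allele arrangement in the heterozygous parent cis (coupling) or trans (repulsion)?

cis

The two most frequent classes are R AL (95) and r al (86); these are the parental (non-recombinant) types.
So the F1 carried R AL on one chromosome and r al on the other — the recessive alleles are on the same chromosome (cis / coupling).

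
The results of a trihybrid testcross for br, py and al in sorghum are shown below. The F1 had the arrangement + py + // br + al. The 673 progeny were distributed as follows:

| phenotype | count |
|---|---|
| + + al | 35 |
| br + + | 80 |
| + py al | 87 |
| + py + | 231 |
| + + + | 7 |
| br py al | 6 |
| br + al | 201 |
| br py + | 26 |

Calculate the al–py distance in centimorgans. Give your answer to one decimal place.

26.7 centimorgans

The two rarest classes, + + + and br py al, are the double crossovers. Comparing them with the parentals, only the py allele has switched, so py is the middle locus and the order is br – py – al.
Crossovers in the py–al interval produce the single-crossover classes + py al and br + + (87 + 80 = 167) plus the double crossovers (13).
RF(py–al) = (167 + 13) / 673 = 180/673 = 0.2675 → 26.7 centimorgans.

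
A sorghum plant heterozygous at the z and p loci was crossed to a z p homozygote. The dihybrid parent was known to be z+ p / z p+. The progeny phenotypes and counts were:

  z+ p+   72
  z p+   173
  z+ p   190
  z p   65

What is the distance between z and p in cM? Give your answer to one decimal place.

27.4 cM

The recombinant classes are z+ p+ and z p: 72 + 65 = 137.
Recombination frequency = 137/500 = 0.2740 ≈ 27.4%, i.e. 27.4 cM.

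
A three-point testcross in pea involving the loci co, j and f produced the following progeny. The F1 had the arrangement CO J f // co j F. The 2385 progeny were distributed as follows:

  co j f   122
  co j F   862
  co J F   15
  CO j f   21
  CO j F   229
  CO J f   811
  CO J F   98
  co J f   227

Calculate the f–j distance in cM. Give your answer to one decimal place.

The two rarest classes, CO j f and co J F, are the double crossovers. Comparing them with the parentals, only the j allele has switched, so j is the middle locus and the order is co – j – f.
Crossovers in the j–f interval produce the single-crossover classes CO J F and co j f (98 + 122 = 220) plus the double crossovers (36).
RF(j–f) = (220 + 36) / 2385 = 256/2385 = 0.1073 → 10.7 cM.

10.7 cM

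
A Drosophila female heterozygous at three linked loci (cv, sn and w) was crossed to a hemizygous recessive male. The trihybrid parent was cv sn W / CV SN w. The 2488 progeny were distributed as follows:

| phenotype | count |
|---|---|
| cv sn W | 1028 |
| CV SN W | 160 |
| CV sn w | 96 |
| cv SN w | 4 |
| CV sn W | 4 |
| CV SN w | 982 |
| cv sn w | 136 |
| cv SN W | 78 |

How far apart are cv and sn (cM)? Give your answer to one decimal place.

7.3 cM

The two rarest classes, CV sn W and cv SN w, are the double crossovers. Comparing them with the parentals, only the cv allele has switched, so cv is the middle locus and the order is w – cv – sn.
Crossovers in the cv–sn interval produce the single-crossover classes cv SN W and CV sn w (78 + 96 = 174) plus the double crossovers (8).
RF(cv–sn) = (174 + 8) / 2488 = 182/2488 = 0.0732 → 7.3 cM.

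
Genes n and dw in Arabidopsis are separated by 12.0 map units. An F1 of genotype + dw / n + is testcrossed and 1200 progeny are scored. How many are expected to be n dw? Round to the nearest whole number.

72

A map distance of 12.0 map units corresponds to a recombination frequency of 0.120.
The F1 is + dw / n +, so n dw is a recombinant gamete class with expected frequency r/2 = 0.120/2 = 0.0600.
Expected number = 0.0600 × 1200 = 72.00 ≈ 72.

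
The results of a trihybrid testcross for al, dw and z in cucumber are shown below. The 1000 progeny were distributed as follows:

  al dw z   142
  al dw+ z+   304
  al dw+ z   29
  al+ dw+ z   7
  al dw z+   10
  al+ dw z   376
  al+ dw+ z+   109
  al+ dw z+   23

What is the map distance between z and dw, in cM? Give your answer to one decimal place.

The two most frequent reciprocal classes, al dw+ z+ and al+ dw z, are the parental types, so the F1 was al dw+ z+ / al+ dw z.
The two rarest classes, al dw z+ and al+ dw+ z, are the double crossovers. Comparing them with the parentals, only the dw allele has switched, so dw is the middle locus and the order is z – dw – al.
Crossovers in the z–dw interval produce the single-crossover classes al dw+ z and al+ dw z+ (29 + 23 = 52) plus the double crossovers (17).
RF(z–dw) = (52 + 17) / 1000 = 69/1000 = 0.0690 → 6.9 cM.

6.9 cM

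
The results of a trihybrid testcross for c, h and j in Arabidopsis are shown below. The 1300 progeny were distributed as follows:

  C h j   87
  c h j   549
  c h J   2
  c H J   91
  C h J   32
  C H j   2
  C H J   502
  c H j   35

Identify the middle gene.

The two most frequent reciprocal classes, c h j and C H J, are the parental types, so the F1 was c h j / C H J.
The two rarest classes, c h J and C H j, are the double crossovers. Comparing them with the parentals, only the j allele has switched, so j is the middle locus and the order is h – j – c.

j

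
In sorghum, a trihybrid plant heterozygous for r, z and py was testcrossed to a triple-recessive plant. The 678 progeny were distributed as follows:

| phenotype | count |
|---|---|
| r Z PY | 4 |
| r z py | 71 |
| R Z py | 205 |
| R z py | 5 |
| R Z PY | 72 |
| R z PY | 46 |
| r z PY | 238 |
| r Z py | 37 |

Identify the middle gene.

The two most frequent reciprocal classes, r z PY and R Z py, are the parental types, so the F1 was r z PY / R Z py.
The two rarest classes, r Z PY and R z py, are the double crossovers. Comparing them with the parentals, only the z allele has switched, so z is the middle locus and the order is py – z – r.

z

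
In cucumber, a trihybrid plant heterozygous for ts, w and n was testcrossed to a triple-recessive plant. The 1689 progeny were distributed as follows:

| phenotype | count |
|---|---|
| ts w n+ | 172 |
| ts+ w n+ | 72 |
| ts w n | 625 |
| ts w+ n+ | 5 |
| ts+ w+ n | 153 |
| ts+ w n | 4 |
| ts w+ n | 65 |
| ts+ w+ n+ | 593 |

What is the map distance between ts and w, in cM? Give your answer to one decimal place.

8.6 cM

The two most frequent reciprocal classes, ts+ w+ n+ and ts w n, are the parental types, so the F1 was ts+ w+ n+ / ts w n.
The two rarest classes, ts w+ n+ and ts+ w n, are the double crossovers. Comparing them with the parentals, only the ts allele has switched, so ts is the middle locus and the order is w – ts – n.
Crossovers in the w–ts interval produce the single-crossover classes ts+ w n+ and ts w+ n (72 + 65 = 137) plus the double crossovers (9).
RF(w–ts) = (137 + 9) / 1689 = 146/1689 = 0.0864 → 8.6 cM.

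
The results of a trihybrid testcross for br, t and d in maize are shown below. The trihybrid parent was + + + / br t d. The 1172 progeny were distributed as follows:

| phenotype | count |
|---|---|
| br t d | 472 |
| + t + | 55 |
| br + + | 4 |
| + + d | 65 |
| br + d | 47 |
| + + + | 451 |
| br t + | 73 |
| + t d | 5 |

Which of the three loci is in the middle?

The two rarest classes, br + + and + t d, are the double crossovers. Comparing them with the parentals, only the br allele has switched, so br is the middle locus and the order is d – br – t.

br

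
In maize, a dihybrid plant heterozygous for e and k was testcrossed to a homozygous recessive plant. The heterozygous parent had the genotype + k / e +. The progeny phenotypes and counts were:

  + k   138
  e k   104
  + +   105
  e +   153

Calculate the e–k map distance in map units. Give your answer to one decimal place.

The recombinant classes are + + and e k: 105 + 104 = 209.
Recombination frequency = 209/500 = 0.4180 ≈ 41.8%, i.e. 41.8 map units.

41.8 map units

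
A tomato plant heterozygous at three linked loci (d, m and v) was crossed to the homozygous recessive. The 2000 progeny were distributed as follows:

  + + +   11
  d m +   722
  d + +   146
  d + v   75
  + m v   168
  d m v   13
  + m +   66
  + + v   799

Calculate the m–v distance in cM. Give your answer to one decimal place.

The two most frequent reciprocal classes, d m + and + + v, are the parental types, so the F1 was d m + / + + v.
The two rarest classes, d m v and + + +, are the double crossovers. Comparing them with the parentals, only the v allele has switched, so v is the middle locus and the order is m – v – d.
Crossovers in the m–v interval produce the single-crossover classes d + + and + m v (146 + 168 = 314) plus the double crossovers (24).
RF(m–v) = (314 + 24) / 2000 = 338/2000 = 0.1690 → 16.9 cM.

16.9 cM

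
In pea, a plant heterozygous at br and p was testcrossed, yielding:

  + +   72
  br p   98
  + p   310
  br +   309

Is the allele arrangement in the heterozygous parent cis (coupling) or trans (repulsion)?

trans

The two most frequent classes are + p (310) and br + (309); these are the parental (non-recombinant) types.
So the F1 carried + p on one chromosome and br + on the other — the recessive alleles are on opposite chromosomes (trans / repulsion).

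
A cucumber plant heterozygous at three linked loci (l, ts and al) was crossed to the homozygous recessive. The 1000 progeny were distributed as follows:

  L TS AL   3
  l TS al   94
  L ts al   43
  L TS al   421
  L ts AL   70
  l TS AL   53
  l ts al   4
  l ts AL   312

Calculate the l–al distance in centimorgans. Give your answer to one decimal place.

The two most frequent reciprocal classes, l ts AL and L TS al, are the parental types, so the F1 was l ts AL / L TS al.
The two rarest classes, l ts al and L TS AL, are the double crossovers. Comparing them with the parentals, only the al allele has switched, so al is the middle locus and the order is l – al – ts.
Crossovers in the l–al interval produce the single-crossover classes L ts AL and l TS al (70 + 94 = 164) plus the double crossovers (7).
RF(l–al) = (164 + 7) / 1000 = 171/1000 = 0.1710 → 17.1 centimorgans.

17.1 centimorgans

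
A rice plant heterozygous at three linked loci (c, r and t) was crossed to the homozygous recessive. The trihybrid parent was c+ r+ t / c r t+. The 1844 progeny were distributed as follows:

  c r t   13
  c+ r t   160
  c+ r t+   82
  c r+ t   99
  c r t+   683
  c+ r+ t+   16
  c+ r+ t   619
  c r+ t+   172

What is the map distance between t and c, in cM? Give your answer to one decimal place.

The two rarest classes, c+ r+ t+ and c r t, are the double crossovers. Comparing them with the parentals, only the t allele has switched, so t is the middle locus and the order is c – t – r.
Crossovers in the c–t interval produce the single-crossover classes c r+ t and c+ r t+ (99 + 82 = 181) plus the double crossovers (29).
RF(c–t) = (181 + 29) / 1844 = 210/1844 = 0.1139 → 11.4 cM.

11.4 cM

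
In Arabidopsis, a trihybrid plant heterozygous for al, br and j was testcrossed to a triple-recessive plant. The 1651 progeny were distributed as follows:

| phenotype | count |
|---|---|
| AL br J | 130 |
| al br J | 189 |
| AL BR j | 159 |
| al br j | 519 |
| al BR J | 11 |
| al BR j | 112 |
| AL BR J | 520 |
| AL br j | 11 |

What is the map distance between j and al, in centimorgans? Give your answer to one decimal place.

22.4 centimorgans

The two most frequent reciprocal classes, al br j and AL BR J, are the parental types, so the F1 was al br j / AL BR J.
The two rarest classes, AL br j and al BR J, are the double crossovers. Comparing them with the parentals, only the al allele has switched, so al is the middle locus and the order is br – al – j.
Crossovers in the al–j interval produce the single-crossover classes al br J and AL BR j (189 + 159 = 348) plus the double crossovers (22).
RF(al–j) = (348 + 22) / 1651 = 370/1651 = 0.2241 → 22.4 centimorgans.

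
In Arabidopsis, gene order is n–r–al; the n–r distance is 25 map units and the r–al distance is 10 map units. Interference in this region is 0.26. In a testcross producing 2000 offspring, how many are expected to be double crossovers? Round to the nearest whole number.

37

Map distances give recombination frequencies of 0.250 and 0.100 for the two intervals.
With interference 0.26 (so coincidence = 0.74), expected double-crossover frequency = 0.250 × 0.100 × 0.74 = 0.01850.
Expected number = 0.01850 × 2000 = 37.00 ≈ 37.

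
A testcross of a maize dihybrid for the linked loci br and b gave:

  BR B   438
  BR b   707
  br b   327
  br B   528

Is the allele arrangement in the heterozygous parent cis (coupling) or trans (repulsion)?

trans

The two most frequent classes are BR b (707) and br B (528); these are the parental (non-recombinant) types.
So the F1 carried BR b on one chromosome and br B on the other — the recessive alleles are on opposite chromosomes (trans / repulsion).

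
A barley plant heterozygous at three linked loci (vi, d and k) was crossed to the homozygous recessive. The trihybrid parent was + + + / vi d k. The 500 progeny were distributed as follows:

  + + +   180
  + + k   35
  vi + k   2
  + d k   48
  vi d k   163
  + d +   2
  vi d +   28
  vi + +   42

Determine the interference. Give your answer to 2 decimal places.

The two rarest classes, + d + and vi + k, are the double crossovers. Comparing them with the parentals, only the d allele has switched, so d is the middle locus and the order is vi – d – k.
vi–d: (90 + 4)/500 = 0.1880; d–k: (63 + 4)/500 = 0.1340.
Expected DCO frequency = 0.1880 × 0.1340 ≈ 0.02519; observed = 4/500 ≈ 0.00800.
Coefficient of coincidence = 0.00800/0.02519 ≈ 0.32; interference = 1 − 0.32 = 0.68.

0.68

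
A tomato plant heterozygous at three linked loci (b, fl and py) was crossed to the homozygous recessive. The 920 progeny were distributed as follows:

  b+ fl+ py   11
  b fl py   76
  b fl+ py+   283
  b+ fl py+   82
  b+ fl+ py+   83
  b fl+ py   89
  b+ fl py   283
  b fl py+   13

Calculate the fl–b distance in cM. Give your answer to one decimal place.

The two most frequent reciprocal classes, b fl+ py+ and b+ fl py, are the parental types, so the F1 was b fl+ py+ / b+ fl py.
The two rarest classes, b fl py+ and b+ fl+ py, are the double crossovers. Comparing them with the parentals, only the fl allele has switched, so fl is the middle locus and the order is py – fl – b.
Crossovers in the fl–b interval produce the single-crossover classes b+ fl+ py+ and b fl py (83 + 76 = 159) plus the double crossovers (24).
RF(fl–b) = (159 + 24) / 920 = 183/920 = 0.1989 → 19.9 cM.

19.9 cM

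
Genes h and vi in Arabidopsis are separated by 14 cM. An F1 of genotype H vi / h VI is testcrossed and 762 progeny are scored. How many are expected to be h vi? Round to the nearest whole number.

A map distance of 14 cM corresponds to a recombination frequency of 0.140.
The F1 is H vi / h VI, so h vi is a recombinant gamete class with expected frequency r/2 = 0.140/2 = 0.0700.
Expected number = 0.0700 × 762 = 53.34 ≈ 53.

53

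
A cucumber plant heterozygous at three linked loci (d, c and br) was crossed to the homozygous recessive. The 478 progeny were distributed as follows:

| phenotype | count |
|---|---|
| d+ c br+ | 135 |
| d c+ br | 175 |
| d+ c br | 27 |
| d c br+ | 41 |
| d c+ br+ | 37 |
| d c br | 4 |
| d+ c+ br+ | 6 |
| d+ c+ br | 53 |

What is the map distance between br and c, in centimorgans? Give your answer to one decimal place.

The two most frequent reciprocal classes, d+ c br+ and d c+ br, are the parental types, so the F1 was d+ c br+ / d c+ br.
The two rarest classes, d+ c+ br+ and d c br, are the double crossovers. Comparing them with the parentals, only the c allele has switched, so c is the middle locus and the order is d – c – br.
Crossovers in the c–br interval produce the single-crossover classes d+ c br and d c+ br+ (27 + 37 = 64) plus the double crossovers (10).
RF(c–br) = (64 + 10) / 478 = 74/478 = 0.1548 → 15.5 centimorgans.

15.5 centimorgans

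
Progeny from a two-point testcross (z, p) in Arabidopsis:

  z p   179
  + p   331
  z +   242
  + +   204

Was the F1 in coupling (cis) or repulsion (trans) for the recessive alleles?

The two most frequent classes are + p (331) and z + (242); these are the parental (non-recombinant) types.
So the F1 carried + p on one chromosome and z + on the other — the recessive alleles are on opposite chromosomes (trans / repulsion).

trans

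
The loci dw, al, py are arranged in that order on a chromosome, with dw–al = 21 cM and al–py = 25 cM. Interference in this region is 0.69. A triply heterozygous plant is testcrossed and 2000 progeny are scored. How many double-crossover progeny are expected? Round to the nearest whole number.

Map distances give recombination frequencies of 0.210 and 0.250 for the two intervals.
With interference 0.69 (so coincidence = 0.31), expected double-crossover frequency = 0.210 × 0.250 × 0.31 = 0.01628.
Expected number = 0.01628 × 2000 = 32.55 ≈ 33.

33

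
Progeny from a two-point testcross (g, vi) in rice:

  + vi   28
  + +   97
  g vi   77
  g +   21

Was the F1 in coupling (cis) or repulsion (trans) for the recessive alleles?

The two most frequent classes are + + (97) and g vi (77); these are the parental (non-recombinant) types.
So the F1 carried + + on one chromosome and g vi on the other — the recessive alleles are on the same chromosome (cis / coupling).

cis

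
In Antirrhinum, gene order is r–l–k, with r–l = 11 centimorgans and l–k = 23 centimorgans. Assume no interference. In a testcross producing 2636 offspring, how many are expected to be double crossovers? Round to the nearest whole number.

67

Map distances give recombination frequencies of 0.110 and 0.230 for the two intervals.
With no interference, expected double-crossover frequency = 0.110 × 0.230 = 0.02530.
Expected number = 0.02530 × 2636 = 66.69 ≈ 67.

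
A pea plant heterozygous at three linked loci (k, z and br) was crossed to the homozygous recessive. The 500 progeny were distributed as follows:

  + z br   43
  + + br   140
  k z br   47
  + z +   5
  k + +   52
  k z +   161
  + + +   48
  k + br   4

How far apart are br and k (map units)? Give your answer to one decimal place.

20.8 map units

The two most frequent reciprocal classes, k z + and + + br, are the parental types, so the F1 was k z + / + + br.
The two rarest classes, + z + and k + br, are the double crossovers. Comparing them with the parentals, only the k allele has switched, so k is the middle locus and the order is br – k – z.
Crossovers in the br–k interval produce the single-crossover classes k z br and + + + (47 + 48 = 95) plus the double crossovers (9).
RF(br–k) = (95 + 9) / 500 = 104/500 = 0.2080 → 20.8 map units.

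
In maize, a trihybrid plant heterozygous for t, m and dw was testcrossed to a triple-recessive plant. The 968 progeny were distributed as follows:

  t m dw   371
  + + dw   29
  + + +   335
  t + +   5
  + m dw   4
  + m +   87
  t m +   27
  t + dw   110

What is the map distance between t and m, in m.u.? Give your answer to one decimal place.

The two most frequent reciprocal classes, t m dw and + + +, are the parental types, so the F1 was t m dw / + + +.
The two rarest classes, + m dw and t + +, are the double crossovers. Comparing them with the parentals, only the t allele has switched, so t is the middle locus and the order is m – t – dw.
Crossovers in the m–t interval produce the single-crossover classes t + dw and + m + (110 + 87 = 197) plus the double crossovers (9).
RF(m–t) = (197 + 9) / 968 = 206/968 = 0.2128 → 21.3 m.u.

21.3 m.u.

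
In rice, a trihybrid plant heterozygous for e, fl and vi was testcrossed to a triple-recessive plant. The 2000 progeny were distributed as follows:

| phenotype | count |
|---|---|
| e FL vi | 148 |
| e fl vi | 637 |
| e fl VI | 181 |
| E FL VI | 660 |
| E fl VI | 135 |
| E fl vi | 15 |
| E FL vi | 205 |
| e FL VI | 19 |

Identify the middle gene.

e

The two most frequent reciprocal classes, e fl vi and E FL VI, are the parental types, so the F1 was e fl vi / E FL VI.
The two rarest classes, E fl vi and e FL VI, are the double crossovers. Comparing them with the parentals, only the e allele has switched, so e is the middle locus and the order is vi – e – fl.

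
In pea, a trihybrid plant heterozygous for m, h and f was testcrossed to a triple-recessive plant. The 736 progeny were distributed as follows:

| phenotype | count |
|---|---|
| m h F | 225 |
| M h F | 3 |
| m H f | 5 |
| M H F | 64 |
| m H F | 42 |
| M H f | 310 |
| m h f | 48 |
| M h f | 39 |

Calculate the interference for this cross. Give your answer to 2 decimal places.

The two most frequent reciprocal classes, M H f and m h F, are the parental types, so the F1 was M H f / m h F.
The two rarest classes, m H f and M h F, are the double crossovers. Comparing them with the parentals, only the m allele has switched, so m is the middle locus and the order is h – m – f.
h–m: (81 + 8)/736 = 0.1209; m–f: (112 + 8)/736 = 0.1630.
Expected DCO frequency = 0.1209 × 0.1630 ≈ 0.01971; observed = 8/736 ≈ 0.01087.
Coefficient of coincidence = 0.01087/0.01971 ≈ 0.55; interference = 1 − 0.55 = 0.45.

0.45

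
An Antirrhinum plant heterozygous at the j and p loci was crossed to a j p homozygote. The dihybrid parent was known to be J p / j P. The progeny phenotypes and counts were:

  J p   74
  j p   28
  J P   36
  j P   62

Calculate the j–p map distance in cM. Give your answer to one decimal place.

32.0 cM

The recombinant classes are J P and j p: 36 + 28 = 64.
Recombination frequency = 64/200 = 0.3200 ≈ 32.0%, i.e. 32.0 cM.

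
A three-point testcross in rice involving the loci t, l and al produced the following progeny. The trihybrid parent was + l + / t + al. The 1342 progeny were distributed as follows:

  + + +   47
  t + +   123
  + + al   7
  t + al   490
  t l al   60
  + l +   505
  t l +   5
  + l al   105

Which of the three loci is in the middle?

The two rarest classes, t l + and + + al, are the double crossovers. Comparing them with the parentals, only the t allele has switched, so t is the middle locus and the order is al – t – l.

t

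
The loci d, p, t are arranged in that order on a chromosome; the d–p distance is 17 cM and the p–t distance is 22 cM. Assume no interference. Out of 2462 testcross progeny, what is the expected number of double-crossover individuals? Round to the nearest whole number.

92

Map distances give recombination frequencies of 0.170 and 0.220 for the two intervals.
With no interference, expected double-crossover frequency = 0.170 × 0.220 = 0.03740.
Expected number = 0.03740 × 2462 = 92.08 ≈ 92.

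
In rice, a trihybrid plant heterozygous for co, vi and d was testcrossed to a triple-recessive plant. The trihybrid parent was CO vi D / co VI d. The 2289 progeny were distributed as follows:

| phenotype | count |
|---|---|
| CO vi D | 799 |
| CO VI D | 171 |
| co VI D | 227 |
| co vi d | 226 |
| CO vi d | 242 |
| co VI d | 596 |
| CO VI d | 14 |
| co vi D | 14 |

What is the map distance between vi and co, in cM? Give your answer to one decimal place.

The two rarest classes, co vi D and CO VI d, are the double crossovers. Comparing them with the parentals, only the co allele has switched, so co is the middle locus and the order is d – co – vi.
Crossovers in the co–vi interval produce the single-crossover classes CO VI D and co vi d (171 + 226 = 397) plus the double crossovers (28).
RF(co–vi) = (397 + 28) / 2289 = 425/2289 = 0.1857 → 18.6 cM.

18.6 cM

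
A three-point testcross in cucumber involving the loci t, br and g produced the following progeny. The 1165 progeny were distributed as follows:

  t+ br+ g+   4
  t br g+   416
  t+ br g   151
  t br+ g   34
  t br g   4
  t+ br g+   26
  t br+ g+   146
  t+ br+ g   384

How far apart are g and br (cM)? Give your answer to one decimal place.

The two most frequent reciprocal classes, t+ br+ g and t br g+, are the parental types, so the F1 was t+ br+ g / t br g+.
The two rarest classes, t+ br+ g+ and t br g, are the double crossovers. Comparing them with the parentals, only the g allele has switched, so g is the middle locus and the order is br – g – t.
Crossovers in the br–g interval produce the single-crossover classes t+ br g and t br+ g+ (151 + 146 = 297) plus the double crossovers (8).
RF(br–g) = (297 + 8) / 1165 = 305/1165 = 0.2618 → 26.2 cM.

26.2 cM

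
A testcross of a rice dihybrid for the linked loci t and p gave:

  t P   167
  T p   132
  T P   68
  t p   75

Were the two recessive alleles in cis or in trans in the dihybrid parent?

trans

The two most frequent classes are T p (132) and t P (167); these are the parental (non-recombinant) types.
So the F1 carried T p on one chromosome and t P on the other — the recessive alleles are on opposite chromosomes (trans / repulsion).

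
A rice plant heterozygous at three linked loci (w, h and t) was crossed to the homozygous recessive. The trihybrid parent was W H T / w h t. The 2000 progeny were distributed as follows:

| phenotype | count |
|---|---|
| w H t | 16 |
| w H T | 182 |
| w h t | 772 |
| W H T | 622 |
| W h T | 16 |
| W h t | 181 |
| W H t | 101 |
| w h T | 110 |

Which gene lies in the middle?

h

The two rarest classes, W h T and w H t, are the double crossovers. Comparing them with the parentals, only the h allele has switched, so h is the middle locus and the order is t – h – w.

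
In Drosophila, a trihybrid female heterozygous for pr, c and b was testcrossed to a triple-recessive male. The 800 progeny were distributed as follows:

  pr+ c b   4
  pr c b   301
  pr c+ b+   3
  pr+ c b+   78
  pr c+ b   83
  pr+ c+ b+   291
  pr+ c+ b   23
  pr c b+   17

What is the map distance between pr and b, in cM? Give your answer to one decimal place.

5.9 cM

The two most frequent reciprocal classes, pr+ c+ b+ and pr c b, are the parental types, so the F1 was pr+ c+ b+ / pr c b.
The two rarest classes, pr c+ b+ and pr+ c b, are the double crossovers. Comparing them with the parentals, only the pr allele has switched, so pr is the middle locus and the order is b – pr – c.
Crossovers in the b–pr interval produce the single-crossover classes pr+ c+ b and pr c b+ (23 + 17 = 40) plus the double crossovers (7).
RF(b–pr) = (40 + 7) / 800 = 47/800 = 0.0587 → 5.9 cM.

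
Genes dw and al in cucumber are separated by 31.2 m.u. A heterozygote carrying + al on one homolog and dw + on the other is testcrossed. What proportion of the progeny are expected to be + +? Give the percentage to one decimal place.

15.6%

A map distance of 31.2 m.u. corresponds to a recombination frequency of 0.312.
The F1 is + al / dw +, so + + is a recombinant gamete class with expected frequency r/2 = 0.312/2 = 0.1560.
That is 0.1560 = 15.6% of the progeny.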